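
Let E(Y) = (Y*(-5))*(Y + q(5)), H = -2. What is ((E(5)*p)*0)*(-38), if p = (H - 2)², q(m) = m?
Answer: 0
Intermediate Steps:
E(Y) = -5*Y*(5 + Y) (E(Y) = (Y*(-5))*(Y + 5) = (-5*Y)*(5 + Y) = -5*Y*(5 + Y))
p = 16 (p = (-2 - 2)² = (-4)² = 16)
((E(5)*p)*0)*(-38) = ((-5*5*(5 + 5)*16)*0)*(-38) = ((-5*5*10*16)*0)*(-38) = (-250*16*0)*(-38) = -4000*0*(-38) = 0*(-38) = 0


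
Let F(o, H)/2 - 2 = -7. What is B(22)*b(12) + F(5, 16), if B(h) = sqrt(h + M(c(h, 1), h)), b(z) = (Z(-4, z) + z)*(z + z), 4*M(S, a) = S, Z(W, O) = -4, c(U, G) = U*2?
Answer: -10 + 192*sqrt(33) ≈ 1093.0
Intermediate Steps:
c(U, G) = 2*U
M(S, a) = S/4
b(z) = 2*z*(-4 + z) (b(z) = (-4 + z)*(z + z) = (-4 + z)*(2*z) = 2*z*(-4 + z))
F(o, H) = -10 (F(o, H) = 4 + 2*(-7) = 4 - 14 = -10)
B(h) = sqrt(6)*sqrt(h)/2 (B(h) = sqrt(h + (2*h)/4) = sqrt(h + h/2) = sqrt(3*h/2) = sqrt(6)*sqrt(h)/2)
B(22)*b(12) + F(5, 16) = (sqrt(6)*sqrt(22)/2)*(2*12*(-4 + 12)) - 10 = sqrt(33)*(2*12*8) - 10 = sqrt(33)*192 - 10 = 192*sqrt(33) - 10 = -10 + 192*sqrt(33)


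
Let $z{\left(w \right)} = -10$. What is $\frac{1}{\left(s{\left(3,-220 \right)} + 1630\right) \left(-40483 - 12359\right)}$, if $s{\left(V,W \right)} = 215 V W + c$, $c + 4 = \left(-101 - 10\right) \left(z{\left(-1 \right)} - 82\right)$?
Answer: $\frac{1}{6872736204} \approx 1.455 \cdot 10^{-10}$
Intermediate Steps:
$c = 10208$ ($c = -4 + \left(-101 - 10\right) \left(-10 - 82\right) = -4 - -10212 = -4 + 10212 = 10208$)
$s{\left(V,W \right)} = 10208 + 215 V W$ ($s{\left(V,W \right)} = 215 V W + 10208 = 10208 + 215 V W$)
$\frac{1}{\left(s{\left(3,-220 \right)} + 1630\right) \left(-40483 - 12359\right)} = \frac{1}{\left(\left(10208 + 215 \cdot 3 \left(-220\right)\right) + 1630\right) \left(-40483 - 12359\right)} = \frac{1}{\left(\left(10208 - 141900\right) + 1630\right) \left(-52842\right)} = \frac{1}{\left(-131692 + 1630\right) \left(-52842\right)} = \frac{1}{\left(-130062\right) \left(-52842\right)} = \frac{1}{6872736204}$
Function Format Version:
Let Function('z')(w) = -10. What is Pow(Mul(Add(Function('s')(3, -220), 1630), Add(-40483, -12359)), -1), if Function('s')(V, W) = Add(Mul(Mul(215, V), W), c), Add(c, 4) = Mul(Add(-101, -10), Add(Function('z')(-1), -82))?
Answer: Rational(1, 6872736204) ≈ 1.4550e-10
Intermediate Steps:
c = 10208 (c = Add(-4, Mul(Add(-101, -10), Add(-10, -82))) = Add(-4, Mul(-111, -92)) = Add(-4, 10212) = 10208)
Function('s')(V, W) = Add(10208, Mul(215, V, W)) (Function('s')(V, W) = Add(Mul(Mul(215, V), W), 10208) = Add(Mul(215, V, W), 10208) = Add(10208, Mul(215, V, W)))
Pow(Mul(Add(Function('s')(3, -220), 1630), Add(-40483, -12359)), -1) = Pow(Mul(Add(Add(10208, Mul(215, 3, -220)), 1630), Add(-40483, -12359)), -1) = Pow(Mul(Add(Add(10208, -141900), 1630), -52842), -1) = Pow(Mul(Add(-131692, 1630), -52842), -1) = Pow(Mul(-130062, -52842), -1) = Pow(6872736204, -1) = Rational(1, 6872736204)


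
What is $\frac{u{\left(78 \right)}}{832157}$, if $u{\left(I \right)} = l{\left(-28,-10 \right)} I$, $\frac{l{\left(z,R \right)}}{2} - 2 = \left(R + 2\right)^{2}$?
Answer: $\frac{10296}{832157} \approx 0.012373$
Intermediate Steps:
$l{\left(z,R \right)} = 4 + 2 \left(2 + R\right)^{2}$ ($l{\left(z,R \right)} = 4 + 2 \left(R + 2\right)^{2} = 4 + 2 \left(2 + R\right)^{2}$)
$u{\left(I \right)} = 132 I$ ($u{\left(I \right)} = \left(4 + 2 \left(2 - 10\right)^{2}\right) I = \left(4 + 2 \left(-8\right)^{2}\right) I = \left(4 + 2 \cdot 64\right) I = \left(4 + 128\right) I = 132 I$)
$\frac{u{\left(78 \right)}}{832157} = \frac{132 \cdot 78}{832157} = 10296 \cdot \frac{1}{832157} = \frac{10296}{832157}$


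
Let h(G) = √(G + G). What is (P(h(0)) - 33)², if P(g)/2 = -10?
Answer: 2809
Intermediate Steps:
h(G) = √2*√G (h(G) = √(2*G) = √2*√G)
P(g) = -20 (P(g) = 2*(-10) = -20)
(P(h(0)) - 33)² = (-20 - 33)² = (-53)² = 2809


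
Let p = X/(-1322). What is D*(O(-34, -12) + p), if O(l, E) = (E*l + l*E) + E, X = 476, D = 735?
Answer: 390436410/661 ≈ 5.9068e+5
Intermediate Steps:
O(l, E) = E + 2*E*l (O(l, E) = (E*l + E*l) + E = 2*E*l + E = E + 2*E*l)
p = -238/661 (p = 476/(-1322) = 476*(-1/1322) = -238/661 ≈ -0.36006)
D*(O(-34, -12) + p) = 735*(-12*(1 + 2*(-34)) - 238/661) = 735*(-12*(1 - 68) - 238/661) = 735*(-12*(-67) - 238/661) = 735*(804 - 238/661) = 735*(531206/661) = 390436410/661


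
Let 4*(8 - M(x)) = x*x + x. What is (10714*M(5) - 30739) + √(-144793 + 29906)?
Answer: -25382 + I*√114887 ≈ -25382.0 + 338.95*I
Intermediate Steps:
M(x) = 8 - x/4 - x²/4 (M(x) = 8 - (x*x + x)/4 = 8 - (x² + x)/4 = 8 - (x + x²)/4 = 8 + (-x/4 - x²/4) = 8 - x/4 - x²/4)
(10714*M(5) - 30739) + √(-144793 + 29906) = (10714*(8 - ¼*5 - ¼*5²) - 30739) + √(-144793 + 29906) = (10714*(8 - 5/4 - ¼*25) - 30739) + √(-114887) = (10714*(8 - 5/4 - 25/4) - 30739) + I*√114887 = (10714*(½) - 30739) + I*√114887 = (5357 - 30739) + I*√114887 = -25382 + I*√114887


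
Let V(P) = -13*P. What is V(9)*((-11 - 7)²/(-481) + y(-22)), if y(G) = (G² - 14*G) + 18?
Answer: -3503574/37 ≈ -94691.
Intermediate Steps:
y(G) = 18 + G² - 14*G
V(9)*((-11 - 7)²/(-481) + y(-22)) = (-13*9)*((-11 - 7)²/(-481) + (18 + (-22)² - 14*(-22))) = -117*((-18)²*(-1/481) + (18 + 484 + 308)) = -117*(324*(-1/481) + 810) = -117*(-324/481 + 810) = -117*389286/481 = -3503574/37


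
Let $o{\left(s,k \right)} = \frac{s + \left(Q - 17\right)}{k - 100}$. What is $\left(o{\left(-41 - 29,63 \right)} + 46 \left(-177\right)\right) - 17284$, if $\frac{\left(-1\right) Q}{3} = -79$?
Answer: $- \frac{940912}{37} \approx -25430.0$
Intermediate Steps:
$Q = 237$ ($Q = \left(-3\right) \left(-79\right) = 237$)
$o{\left(s,k \right)} = \frac{220 + s}{-100 + k}$ ($o{\left(s,k \right)} = \frac{s + \left(237 - 17\right)}{k - 100} = \frac{s + \left(237 - 17\right)}{-100 + k} = \frac{s + 220}{-100 + k} = \frac{220 + s}{-100 + k}$)
$\left(o{\left(-41 - 29,63 \right)} + 46 \left(-177\right)\right) - 17284 = \left(\frac{220 - 70}{-100 + 63} + 46 \left(-177\right)\right) - 17284 = \left(\frac{220 - 70}{-37} - 8142\right) - 17284 = \left(\left(- \frac{1}{37}\right) 150 - 8142\right) - 17284 = \left(- \frac{150}{37} - 8142\right) - 17284 = - \frac{301404}{37} - 17284 = - \frac{940912}{37}$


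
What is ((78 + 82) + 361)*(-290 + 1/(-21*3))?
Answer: -9519191/63 ≈ -1.5110e+5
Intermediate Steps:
((78 + 82) + 361)*(-290 + 1/(-21*3)) = (160 + 361)*(-290 + 1/(-63)) = 521*(-290 - 1/63) = 521*(-18271/63) = -9519191/63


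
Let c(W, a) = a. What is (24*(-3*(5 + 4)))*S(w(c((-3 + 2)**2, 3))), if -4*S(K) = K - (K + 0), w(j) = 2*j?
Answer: 0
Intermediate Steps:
S(K) = 0 (S(K) = -(K - (K + 0))/4 = -(K - K)/4 = -1/4*0 = 0)
(24*(-3*(5 + 4)))*S(w(c((-3 + 2)**2, 3))) = (24*(-3*(5 + 4)))*0 = (24*(-3*9))*0 = (24*(-27))*0 = -648*0 = 0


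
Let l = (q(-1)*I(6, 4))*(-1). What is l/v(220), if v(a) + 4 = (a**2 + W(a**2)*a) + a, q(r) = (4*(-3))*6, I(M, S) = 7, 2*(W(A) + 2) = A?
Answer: 63/671522 ≈ 9.3817e-5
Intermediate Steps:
W(A) = -2 + A/2
q(r) = -72 (q(r) = -12*6 = -72)
v(a) = -4 + a + a**2 + a*(-2 + a**2/2) (v(a) = -4 + ((a**2 + (-2 + a**2/2)*a) + a) = -4 + ((a**2 + a*(-2 + a**2/2)) + a) = -4 + (a + a**2 + a*(-2 + a**2/2)) = -4 + a + a**2 + a*(-2 + a**2/2))
l = 504 (l = -72*7*(-1) = -504*(-1) = 504)
l/v(220) = 504/(-4 + 220**2 + (1/2)*220**3 - 1*220) = 504/(-4 + 48400 + (1/2)*10648000 - 220) = 504/(-4 + 48400 + 5324000 - 220) = 504/5372176 = 504*(1/5372176) = 63/671522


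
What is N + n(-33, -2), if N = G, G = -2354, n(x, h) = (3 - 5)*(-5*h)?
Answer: -2374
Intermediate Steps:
n(x, h) = 10*h (n(x, h) = -(-10)*h = 10*h)
N = -2354
N + n(-33, -2) = -2354 + 10*(-2) = -2354 - 20 = -2374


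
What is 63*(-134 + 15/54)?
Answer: -16849/2 ≈ -8424.5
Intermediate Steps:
63*(-134 + 15/54) = 63*(-134 + 15*(1/54)) = 63*(-134 + 5/18) = 63*(-2407/18) = -16849/2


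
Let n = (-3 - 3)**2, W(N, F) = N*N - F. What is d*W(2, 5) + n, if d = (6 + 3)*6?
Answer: -18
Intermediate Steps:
W(N, F) = N**2 - F
n = 36 (n = (-6)**2 = 36)
d = 54 (d = 9*6 = 54)
d*W(2, 5) + n = 54*(2**2 - 1*5) + 36 = 54*(4 - 5) + 36 = 54*(-1) + 36 = -54 + 36 = -18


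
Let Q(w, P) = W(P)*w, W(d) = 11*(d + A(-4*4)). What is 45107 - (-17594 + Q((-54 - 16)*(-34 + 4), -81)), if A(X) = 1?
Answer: 1910701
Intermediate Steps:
W(d) = 11 + 11*d (W(d) = 11*(d + 1) = 11*(1 + d) = 11 + 11*d)
Q(w, P) = w*(11 + 11*P) (Q(w, P) = (11 + 11*P)*w = w*(11 + 11*P))
45107 - (-17594 + Q((-54 - 16)*(-34 + 4), -81)) = 45107 - (-17594 + 11*((-54 - 16)*(-34 + 4))*(1 - 81)) = 45107 - (-17594 + 11*(-70*(-30))*(-80)) = 45107 - (-17594 + 11*2100*(-80)) = 45107 - (-17594 - 1848000) = 45107 - 1*(-1865594) = 45107 + 1865594 = 1910701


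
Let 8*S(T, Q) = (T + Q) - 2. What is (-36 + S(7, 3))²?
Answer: 1225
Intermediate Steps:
S(T, Q) = -¼ + Q/8 + T/8 (S(T, Q) = ((T + Q) - 2)/8 = ((Q + T) - 2)/8 = (-2 + Q + T)/8 = -¼ + Q/8 + T/8)
(-36 + S(7, 3))² = (-36 + (-¼ + (⅛)*3 + (⅛)*7))² = (-36 + (-¼ + 3/8 + 7/8))² = (-36 + 1)² = (-35)² = 1225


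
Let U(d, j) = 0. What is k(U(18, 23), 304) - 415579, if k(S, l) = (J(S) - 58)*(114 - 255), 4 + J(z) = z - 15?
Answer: -404722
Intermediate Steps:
J(z) = -19 + z (J(z) = -4 + (z - 15) = -4 + (-15 + z) = -19 + z)
k(S, l) = 10857 - 141*S (k(S, l) = ((-19 + S) - 58)*(114 - 255) = (-77 + S)*(-141) = 10857 - 141*S)
k(U(18, 23), 304) - 415579 = (10857 - 141*0) - 415579 = (10857 + 0) - 415579 = 10857 - 415579 = -404722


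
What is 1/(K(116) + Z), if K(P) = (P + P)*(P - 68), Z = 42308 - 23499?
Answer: 1/29945 ≈ 3.3395e-5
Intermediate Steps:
Z = 18809
K(P) = 2*P*(-68 + P) (K(P) = (2*P)*(-68 + P) = 2*P*(-68 + P))
1/(K(116) + Z) = 1/(2*116*(-68 + 116) + 18809) = 1/(2*116*48 + 18809) = 1/(11136 + 18809) = 1/29945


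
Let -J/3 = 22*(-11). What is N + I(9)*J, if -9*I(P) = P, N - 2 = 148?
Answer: -576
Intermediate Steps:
N = 150 (N = 2 + 148 = 150)
J = 726 (J = -66*(-11) = -3*(-242) = 726)
I(P) = -P/9
N + I(9)*J = 150 - 1/9*9*726 = 150 - 1*726 = 150 - 726 = -576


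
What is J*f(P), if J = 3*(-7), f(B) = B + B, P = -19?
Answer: 798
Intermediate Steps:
f(B) = 2*B
J = -21
J*f(P) = -42*(-19) = -21*(-38) = 798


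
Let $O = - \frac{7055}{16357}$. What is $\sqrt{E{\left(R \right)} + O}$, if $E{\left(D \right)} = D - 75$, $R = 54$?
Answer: $\frac{2 i \sqrt{1433494766}}{16357} \approx 4.6294 i$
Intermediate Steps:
$E{\left(D \right)} = -75 + D$ ($E{\left(D \right)} = D - 75 = -75 + D$)
$O = - \frac{7055}{16357}$ ($O = \left(-7055\right) \frac{1}{16357} = - \frac{7055}{16357} \approx -0.43131$)
$\sqrt{E{\left(R \right)} + O} = \sqrt{\left(-75 + 54\right) - \frac{7055}{16357}} = \sqrt{-21 - \frac{7055}{16357}} = \sqrt{- \frac{350552}{16357}} = \frac{2 i \sqrt{1433494766}}{16357}$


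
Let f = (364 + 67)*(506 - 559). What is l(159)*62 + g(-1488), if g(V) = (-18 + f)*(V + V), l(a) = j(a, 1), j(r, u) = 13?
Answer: 68035142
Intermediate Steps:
f = -22843 (f = 431*(-53) = -22843)
l(a) = 13
g(V) = -45722*V (g(V) = (-18 - 22843)*(V + V) = -45722*V)
l(159)*62 + g(-1488) = 13*62 - 45722*(-1488) = 806 + 68034336 = 68035142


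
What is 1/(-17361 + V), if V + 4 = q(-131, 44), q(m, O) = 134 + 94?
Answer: -1/17137 ≈ -5.8353e-5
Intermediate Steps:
q(m, O) = 228
V = 224 (V = -4 + 228 = 224)
1/(-17361 + V) = 1/(-17361 + 224) = 1/(-17137) = -1/17137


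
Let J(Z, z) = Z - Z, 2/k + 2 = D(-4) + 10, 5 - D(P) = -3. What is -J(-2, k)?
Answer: 0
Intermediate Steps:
D(P) = 8 (D(P) = 5 - 1*(-3) = 5 + 3 = 8)
k = 1/8 (k = 2/(-2 + (8 + 10)) = 2/(-2 + 18) = 2/16 = 2*(1/16) = 1/8 ≈ 0.12500)
J(Z, z) = 0
-J(-2, k) = -1*0 = 0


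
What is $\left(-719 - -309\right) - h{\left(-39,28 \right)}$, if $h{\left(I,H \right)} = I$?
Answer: $-371$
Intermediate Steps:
$\left(-719 - -309\right) - h{\left(-39,28 \right)} = \left(-719 - -309\right) - -39 = \left(-719 + 309\right) + 39 = -410 + 39 = -371$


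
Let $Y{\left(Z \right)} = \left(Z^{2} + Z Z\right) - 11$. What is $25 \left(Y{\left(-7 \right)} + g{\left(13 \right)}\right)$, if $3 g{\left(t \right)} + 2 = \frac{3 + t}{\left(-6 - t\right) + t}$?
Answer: $\frac{19225}{9} \approx 2136.1$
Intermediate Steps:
$Y{\left(Z \right)} = -11 + 2 Z^{2}$ ($Y{\left(Z \right)} = \left(Z^{2} + Z^{2}\right) - 11 = 2 Z^{2} - 11 = -11 + 2 Z^{2}$)
$g{\left(t \right)} = - \frac{5}{6} - \frac{t}{18}$ ($g{\left(t \right)} = - \frac{2}{3} + \frac{\left(3 + t\right) \frac{1}{\left(-6 - t\right) + t}}{3} = - \frac{2}{3} + \frac{\left(3 + t\right) \frac{1}{-6}}{3} = - \frac{2}{3} + \frac{\left(3 + t\right) \left(- \frac{1}{6}\right)}{3} = - \frac{2}{3} + \frac{- \frac{1}{2} - \frac{t}{6}}{3} = - \frac{2}{3} - \left(\frac{1}{6} + \frac{t}{18}\right) = - \frac{5}{6} - \frac{t}{18}$)
$25 \left(Y{\left(-7 \right)} + g{\left(13 \right)}\right) = 25 \left(\left(-11 + 2 \left(-7\right)^{2}\right) - \frac{14}{9}\right) = 25 \left(\left(-11 + 2 \cdot 49\right) - \frac{14}{9}\right) = 25 \left(\left(-11 + 98\right) - \frac{14}{9}\right) = 25 \left(87 - \frac{14}{9}\right) = 25 \cdot \frac{769}{9} = \frac{19225}{9}$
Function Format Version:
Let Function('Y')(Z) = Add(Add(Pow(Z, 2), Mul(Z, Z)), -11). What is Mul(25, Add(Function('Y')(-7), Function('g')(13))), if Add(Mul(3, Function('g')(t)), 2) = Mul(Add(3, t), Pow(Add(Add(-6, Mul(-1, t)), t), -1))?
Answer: Rational(19225, 9) ≈ 2136.1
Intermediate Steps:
Function('Y')(Z) = Add(-11, Mul(2, Pow(Z, 2))) (Function('Y')(Z) = Add(Add(Pow(Z, 2), Pow(Z, 2)), -11) = Add(Mul(2, Pow(Z, 2)), -11) = Add(-11, Mul(2, Pow(Z, 2))))
Function('g')(t) = Add(Rational(-5, 6), Mul(Rational(-1, 18), t)) (Function('g')(t) = Add(Rational(-2, 3), Mul(Rational(1, 3), Mul(Add(3, t), Pow(Add(Add(-6, Mul(-1, t)), t), -1)))) = Add(Rational(-2, 3), Mul(Rational(1, 3), Mul(Add(3, t), Pow(-6, -1)))) = Add(Rational(-2, 3), Mul(Rational(1, 3), Mul(Add(3, t), Rational(-1, 6)))) = Add(Rational(-2, 3), Mul(Rational(1, 3), Add(Rational(-1, 2), Mul(Rational(-1, 6), t)))) = Add(Rational(-2, 3), Add(Rational(-1, 6), Mul(Rational(-1, 18), t))) = Add(Rational(-5, 6), Mul(Rational(-1, 18), t)))
Mul(25, Add(Function('Y')(-7), Function('g')(13))) = Mul(25, Add(Add(-11, Mul(2, Pow(-7, 2))), Add(Rational(-5, 6), Mul(Rational(-1, 18), 13)))) = Mul(25, Add(Add(-11, Mul(2, 49)), Add(Rational(-5, 6), Rational(-13, 18)))) = Mul(25, Add(Add(-11, 98), Rational(-14, 9))) = Mul(25, Add(87, Rational(-14, 9))) = Mul(25, Rational(769, 9)) = Rational(19225, 9)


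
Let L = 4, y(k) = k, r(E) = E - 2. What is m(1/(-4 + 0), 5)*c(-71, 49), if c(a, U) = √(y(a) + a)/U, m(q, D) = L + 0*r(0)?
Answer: 4*I*√142/49 ≈ 0.97276*I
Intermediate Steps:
r(E) = -2 + E
m(q, D) = 4 (m(q, D) = 4 + 0*(-2 + 0) = 4 + 0*(-2) = 4 + 0 = 4)
c(a, U) = √2*√a/U (c(a, U) = √(a + a)/U = √(2*a)/U = (√2*√a)/U = √2*√a/U)
m(1/(-4 + 0), 5)*c(-71, 49) = 4*(√2*√(-71)/49) = 4*(√2*(1/49)*(I*√71)) = 4*(I*√142/49) = 4*I*√142/49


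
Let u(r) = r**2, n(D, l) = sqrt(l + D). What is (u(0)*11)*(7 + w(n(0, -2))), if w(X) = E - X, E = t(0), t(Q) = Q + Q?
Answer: 0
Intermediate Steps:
n(D, l) = sqrt(D + l)
t(Q) = 2*Q
E = 0 (E = 2*0 = 0)
w(X) = -X (w(X) = 0 - X = -X)
(u(0)*11)*(7 + w(n(0, -2))) = (0**2*11)*(7 - sqrt(0 - 2)) = (0*11)*(7 - sqrt(-2)) = 0*(7 - I*sqrt(2)) = 0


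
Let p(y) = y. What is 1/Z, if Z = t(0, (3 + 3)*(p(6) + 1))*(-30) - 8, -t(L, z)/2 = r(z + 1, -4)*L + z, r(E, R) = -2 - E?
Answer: 1/2512 ≈ 0.00039809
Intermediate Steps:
t(L, z) = -2*z - 2*L*(-3 - z) (t(L, z) = -2*((-2 - (z + 1))*L + z) = -2*((-2 - (1 + z))*L + z) = -2*((-2 + (-1 - z))*L + z) = -2*((-3 - z)*L + z) = -2*(L*(-3 - z) + z) = -2*(z + L*(-3 - z)) = -2*z - 2*L*(-3 - z))
Z = 2512 (Z = (-2*(3 + 3)*(6 + 1) + 2*0*(3 + (3 + 3)*(6 + 1)))*(-30) - 8 = (-12*7 + 2*0*(3 + 6*7))*(-30) - 8 = (-2*42 + 2*0*(3 + 42))*(-30) - 8 = (-84 + 2*0*45)*(-30) - 8 = (-84 + 0)*(-30) - 8 = -84*(-30) - 8 = 2520 - 8 = 2512)
1/Z = 1/2512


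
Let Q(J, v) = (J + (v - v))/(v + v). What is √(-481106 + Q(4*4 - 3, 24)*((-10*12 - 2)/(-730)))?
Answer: I*√9229729078065/4380 ≈ 693.62*I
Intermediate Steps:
Q(J, v) = J/(2*v) (Q(J, v) = (J + 0)/((2*v)) = J*(1/(2*v)) = J/(2*v))
√(-481106 + Q(4*4 - 3, 24)*((-10*12 - 2)/(-730))) = √(-481106 + ((½)*(4*4 - 3)/24)*((-10*12 - 2)/(-730))) = √(-481106 + ((½)*(16 - 3)*(1/24))*((-120 - 2)*(-1/730))) = √(-481106 + ((½)*13*(1/24))*(-122*(-1/730))) = √(-481106 + (13/48)*(61/365)) = √(-481106 + 793/17520) = √(-8428976327/17520) = I*√9229729078065/4380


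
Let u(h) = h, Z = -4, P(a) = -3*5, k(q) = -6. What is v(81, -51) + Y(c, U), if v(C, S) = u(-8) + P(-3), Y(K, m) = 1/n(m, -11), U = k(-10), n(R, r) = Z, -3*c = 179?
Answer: -93/4 ≈ -23.250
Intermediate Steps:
c = -179/3 (c = -1/3*179 = -179/3 ≈ -59.667)
P(a) = -15
n(R, r) = -4
U = -6
Y(K, m) = -1/4 (Y(K, m) = 1/(-4) = -1/4)
v(C, S) = -23 (v(C, S) = -8 - 15 = -23)
v(81, -51) + Y(c, U) = -23 - 1/4 = -93/4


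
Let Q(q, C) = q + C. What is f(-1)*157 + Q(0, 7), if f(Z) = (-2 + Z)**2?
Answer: 1420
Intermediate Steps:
Q(q, C) = C + q
f(-1)*157 + Q(0, 7) = (-2 - 1)**2*157 + (7 + 0) = (-3)**2*157 + 7 = 9*157 + 7 = 1413 + 7 = 1420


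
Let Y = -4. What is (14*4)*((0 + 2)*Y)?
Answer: -448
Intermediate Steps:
(14*4)*((0 + 2)*Y) = (14*4)*((0 + 2)*(-4)) = 56*(2*(-4)) = 56*(-8) = -448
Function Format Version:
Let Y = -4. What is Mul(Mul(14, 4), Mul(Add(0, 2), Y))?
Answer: -448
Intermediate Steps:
Mul(Mul(14, 4), Mul(Add(0, 2), Y)) = Mul(Mul(14, 4), Mul(Add(0, 2), -4)) = Mul(56, Mul(2, -4)) = Mul(56, -8) = -448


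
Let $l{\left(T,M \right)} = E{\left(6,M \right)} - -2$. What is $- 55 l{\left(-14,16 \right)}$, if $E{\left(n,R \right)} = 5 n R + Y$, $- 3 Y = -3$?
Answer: $-26565$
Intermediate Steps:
$Y = 1$ ($Y = \left(- \frac{1}{3}\right) \left(-3\right) = 1$)
$E{\left(n,R \right)} = 1 + 5 R n$ ($E{\left(n,R \right)} = 5 n R + 1 = 5 R n + 1 = 1 + 5 R n$)
$l{\left(T,M \right)} = 3 + 30 M$ ($l{\left(T,M \right)} = \left(1 + 5 M 6\right) - -2 = \left(1 + 30 M\right) + 2 = 3 + 30 M$)
$- 55 l{\left(-14,16 \right)} = - 55 \left(3 + 30 \cdot 16\right) = - 55 \left(3 + 480\right) = \left(-55\right) 483 = -26565$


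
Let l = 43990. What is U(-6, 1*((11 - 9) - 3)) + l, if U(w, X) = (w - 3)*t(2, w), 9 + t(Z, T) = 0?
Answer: 44071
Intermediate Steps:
t(Z, T) = -9 (t(Z, T) = -9 + 0 = -9)
U(w, X) = 27 - 9*w (U(w, X) = (w - 3)*(-9) = (-3 + w)*(-9) = 27 - 9*w)
U(-6, 1*((11 - 9) - 3)) + l = (27 - 9*(-6)) + 43990 = (27 + 54) + 43990 = 81 + 43990 = 44071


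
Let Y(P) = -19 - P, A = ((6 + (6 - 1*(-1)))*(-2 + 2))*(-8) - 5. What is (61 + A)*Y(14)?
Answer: -1848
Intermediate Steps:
A = -5 (A = ((6 + (6 + 1))*0)*(-8) - 5 = ((6 + 7)*0)*(-8) - 5 = (13*0)*(-8) - 5 = 0*(-8) - 5 = 0 - 5 = -5)
(61 + A)*Y(14) = (61 - 5)*(-19 - 1*14) = 56*(-19 - 14) = 56*(-33) = -1848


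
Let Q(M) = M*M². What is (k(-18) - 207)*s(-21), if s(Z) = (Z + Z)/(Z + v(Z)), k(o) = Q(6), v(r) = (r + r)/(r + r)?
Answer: 189/10 ≈ 18.900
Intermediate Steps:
Q(M) = M³
v(r) = 1 (v(r) = (2*r)/((2*r)) = (2*r)*(1/(2*r)) = 1)
k(o) = 216 (k(o) = 6³ = 216)
s(Z) = 2*Z/(1 + Z) (s(Z) = (Z + Z)/(Z + 1) = (2*Z)/(1 + Z) = 2*Z/(1 + Z))
(k(-18) - 207)*s(-21) = (216 - 207)*(2*(-21)/(1 - 21)) = 9*(2*(-21)/(-20)) = 9*(2*(-21)*(-1/20)) = 9*(21/10) = 189/10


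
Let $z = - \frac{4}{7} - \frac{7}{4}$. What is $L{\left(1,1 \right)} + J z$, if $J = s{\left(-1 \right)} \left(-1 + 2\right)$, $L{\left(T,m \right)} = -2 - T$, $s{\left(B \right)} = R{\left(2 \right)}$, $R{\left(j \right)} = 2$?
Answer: $- \frac{107}{14} \approx -7.6429$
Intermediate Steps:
$s{\left(B \right)} = 2$
$z = - \frac{65}{28}$ ($z = \left(-4\right) \frac{1}{7} - \frac{7}{4} = - \frac{4}{7} - \frac{7}{4} = - \frac{65}{28} \approx -2.3214$)
$J = 2$ ($J = 2 \left(-1 + 2\right) = 2 \cdot 1 = 2$)
$L{\left(1,1 \right)} + J z = \left(-2 - 1\right) + 2 \left(- \frac{65}{28}\right) = \left(-2 - 1\right) - \frac{65}{14} = -3 - \frac{65}{14} = - \frac{107}{14}$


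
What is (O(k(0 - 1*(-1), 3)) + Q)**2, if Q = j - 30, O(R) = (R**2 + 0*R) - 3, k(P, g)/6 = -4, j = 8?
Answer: 303601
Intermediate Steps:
k(P, g) = -24 (k(P, g) = 6*(-4) = -24)
O(R) = -3 + R**2 (O(R) = (R**2 + 0) - 3 = R**2 - 3 = -3 + R**2)
Q = -22 (Q = 8 - 30 = -22)
(O(k(0 - 1*(-1), 3)) + Q)**2 = ((-3 + (-24)**2) - 22)**2 = ((-3 + 576) - 22)**2 = (573 - 22)**2 = 551**2 = 303601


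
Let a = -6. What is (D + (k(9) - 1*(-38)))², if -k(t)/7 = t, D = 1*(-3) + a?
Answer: 1156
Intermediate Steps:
D = -9 (D = 1*(-3) - 6 = -3 - 6 = -9)
k(t) = -7*t
(D + (k(9) - 1*(-38)))² = (-9 + (-7*9 - 1*(-38)))² = (-9 + (-63 + 38))² = (-9 - 25)² = (-34)² = 1156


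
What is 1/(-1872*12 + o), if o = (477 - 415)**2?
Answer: -1/18620 ≈ -5.3706e-5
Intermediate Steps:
o = 3844 (o = 62**2 = 3844)
1/(-1872*12 + o) = 1/(-1872*12 + 3844) = 1/(-22464 + 3844) = 1/(-18620) = -1/18620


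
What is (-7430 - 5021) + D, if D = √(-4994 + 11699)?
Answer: -12451 + 3*√745 ≈ -12369.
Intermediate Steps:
D = 3*√745 (D = √6705 = 3*√745 ≈ 81.884)
(-7430 - 5021) + D = (-7430 - 5021) + 3*√745 = -12451 + 3*√745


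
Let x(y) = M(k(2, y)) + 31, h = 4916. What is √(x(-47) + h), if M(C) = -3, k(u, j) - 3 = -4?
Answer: 4*√309 ≈ 70.314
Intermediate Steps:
k(u, j) = -1 (k(u, j) = 3 - 4 = -1)
x(y) = 28 (x(y) = -3 + 31 = 28)
√(x(-47) + h) = √(28 + 4916) = √4944 = 4*√309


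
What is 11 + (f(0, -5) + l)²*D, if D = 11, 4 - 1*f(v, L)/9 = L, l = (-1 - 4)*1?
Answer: 63547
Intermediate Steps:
l = -5 (l = -5*1 = -5)
f(v, L) = 36 - 9*L
11 + (f(0, -5) + l)²*D = 11 + ((36 - 9*(-5)) - 5)²*11 = 11 + ((36 + 45) - 5)²*11 = 11 + (81 - 5)²*11 = 11 + 76²*11 = 11 + 5776*11 = 11 + 63536 = 63547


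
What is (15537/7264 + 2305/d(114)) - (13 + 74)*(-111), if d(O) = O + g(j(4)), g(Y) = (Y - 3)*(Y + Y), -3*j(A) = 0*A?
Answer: 4007718905/414048 ≈ 9679.4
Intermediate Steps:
j(A) = 0 (j(A) = -0*A = -1/3*0 = 0)
g(Y) = 2*Y*(-3 + Y) (g(Y) = (-3 + Y)*(2*Y) = 2*Y*(-3 + Y))
d(O) = O (d(O) = O + 2*0*(-3 + 0) = O + 2*0*(-3) = O + 0 = O)
(15537/7264 + 2305/d(114)) - (13 + 74)*(-111) = (15537/7264 + 2305/114) - (13 + 74)*(-111) = (15537*(1/7264) + 2305*(1/114)) - 87*(-111) = (15537/7264 + 2305/114) - 1*(-9657) = 9257369/414048 + 9657 = 4007718905/414048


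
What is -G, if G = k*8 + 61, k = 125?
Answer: -1061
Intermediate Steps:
G = 1061 (G = 125*8 + 61 = 1000 + 61 = 1061)
-G = -1*1061 = -1061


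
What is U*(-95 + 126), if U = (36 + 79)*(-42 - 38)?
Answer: -285200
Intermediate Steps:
U = -9200 (U = 115*(-80) = -9200)
U*(-95 + 126) = -9200*(-95 + 126) = -9200*31 = -285200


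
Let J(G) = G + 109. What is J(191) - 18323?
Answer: -18023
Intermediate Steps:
J(G) = 109 + G
J(191) - 18323 = (109 + 191) - 18323 = 300 - 18323 = -18023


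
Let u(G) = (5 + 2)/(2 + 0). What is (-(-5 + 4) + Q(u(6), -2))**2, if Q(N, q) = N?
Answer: 81/4 ≈ 20.250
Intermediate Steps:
u(G) = 7/2
(-(-5 + 4) + Q(u(6), -2))**2 = (-(-5 + 4) + 7/2)**2 = (-1*(-1) + 7/2)**2 = (1 + 7/2)**2 = (9/2)**2 = 81/4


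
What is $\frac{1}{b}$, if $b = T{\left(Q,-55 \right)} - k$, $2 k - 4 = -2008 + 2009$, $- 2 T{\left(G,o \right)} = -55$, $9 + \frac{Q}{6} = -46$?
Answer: $\frac{1}{25} \approx 0.04$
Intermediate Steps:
$Q = -330$ ($Q = -54 + 6 \left(-46\right) = -54 - 276 = -330$)
$T{\left(G,o \right)} = \frac{55}{2}$ ($T{\left(G,o \right)} = \left(- \frac{1}{2}\right) \left(-55\right) = \frac{55}{2}$)
$k = \frac{5}{2}$ ($k = 2 + \frac{-2008 + 2009}{2} = 2 + \frac{1}{2} \cdot 1 = 2 + \frac{1}{2} = \frac{5}{2} \approx 2.5$)
$b = 25$ ($b = \frac{55}{2} - \frac{5}{2} = 25$)
$\frac{1}{b} = \frac{1}{25}$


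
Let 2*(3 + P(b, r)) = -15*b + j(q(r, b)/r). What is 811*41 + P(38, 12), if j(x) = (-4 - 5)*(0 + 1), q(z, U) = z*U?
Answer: 65917/2 ≈ 32959.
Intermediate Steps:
q(z, U) = U*z
j(x) = -9 (j(x) = -9*1 = -9)
P(b, r) = -15/2 - 15*b/2 (P(b, r) = -3 + (-15*b - 9)/2 = -3 + (-9 - 15*b)/2 = -3 + (-9/2 - 15*b/2) = -15/2 - 15*b/2)
811*41 + P(38, 12) = 811*41 + (-15/2 - 15/2*38) = 33251 + (-15/2 - 285) = 33251 - 585/2 = 65917/2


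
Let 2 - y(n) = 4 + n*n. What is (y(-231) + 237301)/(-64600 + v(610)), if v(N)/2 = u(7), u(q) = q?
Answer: -91969/32293 ≈ -2.8480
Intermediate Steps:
y(n) = -2 - n² (y(n) = 2 - (4 + n*n) = 2 - (4 + n²) = 2 + (-4 - n²) = -2 - n²)
v(N) = 14 (v(N) = 2*7 = 14)
(y(-231) + 237301)/(-64600 + v(610)) = ((-2 - 1*(-231)²) + 237301)/(-64600 + 14) = ((-2 - 1*53361) + 237301)/(-64586) = ((-2 - 53361) + 237301)*(-1/64586) = (-53363 + 237301)*(-1/64586) = 183938*(-1/64586) = -91969/32293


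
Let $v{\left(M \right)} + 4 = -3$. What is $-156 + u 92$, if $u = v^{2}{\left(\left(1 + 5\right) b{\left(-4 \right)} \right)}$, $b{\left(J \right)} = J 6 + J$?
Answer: $4352$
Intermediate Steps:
$b{\left(J \right)} = 7 J$ ($b{\left(J \right)} = 6 J + J = 7 J$)
$v{\left(M \right)} = -7$ ($v{\left(M \right)} = -4 - 3 = -7$)
$u = 49$ ($u = \left(-7\right)^{2} = 49$)
$-156 + u 92 = -156 + 49 \cdot 92 = -156 + 4508 = 4352$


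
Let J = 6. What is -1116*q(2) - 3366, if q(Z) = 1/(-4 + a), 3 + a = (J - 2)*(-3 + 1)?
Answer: -16458/5 ≈ -3291.6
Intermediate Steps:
a = -11 (a = -3 + (6 - 2)*(-3 + 1) = -3 + 4*(-2) = -3 - 8 = -11)
q(Z) = -1/15 (q(Z) = 1/(-4 - 11) = 1/(-15) = -1/15)
-1116*q(2) - 3366 = -1116*(-1/15) - 3366 = 372/5 - 3366 = -16458/5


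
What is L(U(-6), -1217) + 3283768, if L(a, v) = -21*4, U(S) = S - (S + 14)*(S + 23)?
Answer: 3283684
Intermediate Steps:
U(S) = S - (14 + S)*(23 + S)
L(a, v) = -84
L(U(-6), -1217) + 3283768 = -84 + 3283768 = 3283684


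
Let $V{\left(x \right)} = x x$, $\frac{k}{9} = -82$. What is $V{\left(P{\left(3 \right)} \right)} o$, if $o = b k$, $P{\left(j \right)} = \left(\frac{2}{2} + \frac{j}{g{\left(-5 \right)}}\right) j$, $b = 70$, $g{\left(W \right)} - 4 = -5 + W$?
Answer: $-116235$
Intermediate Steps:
$g{\left(W \right)} = -1 + W$ ($g{\left(W \right)} = 4 + \left(-5 + W\right) = -1 + W$)
$k = -738$ ($k = 9 \left(-82\right) = -738$)
$P{\left(j \right)} = j \left(1 - \frac{j}{6}\right)$ ($P{\left(j \right)} = \left(\frac{2}{2} + \frac{j}{-1 - 5}\right) j = \left(2 \cdot \frac{1}{2} + \frac{j}{-6}\right) j = \left(1 + j \left(- \frac{1}{6}\right)\right) j = \left(1 - \frac{j}{6}\right) j = j \left(1 - \frac{j}{6}\right)$)
$V{\left(x \right)} = x^{2}$
$o = -51660$ ($o = 70 \left(-738\right) = -51660$)
$V{\left(P{\left(3 \right)} \right)} o = \left(\frac{1}{6} \cdot 3 \left(6 - 3\right)\right)^{2} \left(-51660\right) = \left(\frac{1}{6} \cdot 3 \cdot 3\right)^{2} \left(-51660\right) = \left(\frac{3}{2}\right)^{2} \left(-51660\right) = \frac{9}{4} \left(-51660\right) = -116235$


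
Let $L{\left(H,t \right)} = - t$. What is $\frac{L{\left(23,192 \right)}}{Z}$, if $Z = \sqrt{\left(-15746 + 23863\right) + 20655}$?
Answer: $- \frac{96 \sqrt{7193}}{7193} \approx -1.1319$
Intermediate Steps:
$Z = 2 \sqrt{7193}$ ($Z = \sqrt{8117 + 20655} = \sqrt{28772} = 2 \sqrt{7193} \approx 169.62$)
$\frac{L{\left(23,192 \right)}}{Z} = \frac{\left(-1\right) 192}{2 \sqrt{7193}} = - 192 \frac{\sqrt{7193}}{14386} = - \frac{96 \sqrt{7193}}{7193}$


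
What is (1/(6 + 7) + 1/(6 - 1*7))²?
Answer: 144/169 ≈ 0.85207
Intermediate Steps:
(1/(6 + 7) + 1/(6 - 1*7))² = (1/13 + 1/(6 - 7))² = (1/13 + 1/(-1))² = (1/13 - 1)² = (-12/13)² = 144/169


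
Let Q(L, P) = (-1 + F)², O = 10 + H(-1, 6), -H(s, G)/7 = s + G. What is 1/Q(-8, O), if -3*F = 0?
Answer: 1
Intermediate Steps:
F = 0 (F = -⅓*0 = 0)
H(s, G) = -7*G - 7*s (H(s, G) = -7*(s + G) = -7*(G + s) = -7*G - 7*s)
O = -25 (O = 10 + (-7*6 - 7*(-1)) = 10 + (-42 + 7) = 10 - 35 = -25)
Q(L, P) = 1 (Q(L, P) = (-1 + 0)² = (-1)² = 1)
1/Q(-8, O) = 1/1 = 1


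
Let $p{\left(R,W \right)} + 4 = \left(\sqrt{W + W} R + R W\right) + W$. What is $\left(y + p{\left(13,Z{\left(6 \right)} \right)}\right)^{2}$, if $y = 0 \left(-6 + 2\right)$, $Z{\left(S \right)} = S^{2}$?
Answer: $262168 + 78000 \sqrt{2} \approx 3.7248 \cdot 10^{5}$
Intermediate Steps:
$y = 0$ ($y = 0 \left(-4\right) = 0$)
$p{\left(R,W \right)} = -4 + W + R W + R \sqrt{2} \sqrt{W}$ ($p{\left(R,W \right)} = -4 + \left(\left(\sqrt{W + W} R + R W\right) + W\right) = -4 + \left(\left(\sqrt{2 W} R + R W\right) + W\right) = -4 + \left(\left(\sqrt{2} \sqrt{W} R + R W\right) + W\right) = -4 + \left(\left(R \sqrt{2} \sqrt{W} + R W\right) + W\right) = -4 + \left(\left(R W + R \sqrt{2} \sqrt{W}\right) + W\right) = -4 + \left(W + R W + R \sqrt{2} \sqrt{W}\right) = -4 + W + R W + R \sqrt{2} \sqrt{W}$)
$\left(y + p{\left(13,Z{\left(6 \right)} \right)}\right)^{2} = \left(0 + \left(-4 + 6^{2} + 13 \cdot 6^{2} + 13 \sqrt{2} \sqrt{6^{2}}\right)\right)^{2} = \left(0 + \left(-4 + 36 + 13 \cdot 36 + 13 \sqrt{2} \sqrt{36}\right)\right)^{2} = \left(0 + \left(-4 + 36 + 468 + 13 \sqrt{2} \cdot 6\right)\right)^{2} = \left(0 + \left(-4 + 36 + 468 + 78 \sqrt{2}\right)\right)^{2} = \left(0 + \left(500 + 78 \sqrt{2}\right)\right)^{2} = \left(500 + 78 \sqrt{2}\right)^{2}$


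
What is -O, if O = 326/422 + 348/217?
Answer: -108799/45787 ≈ -2.3762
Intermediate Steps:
O = 108799/45787 (O = 326*(1/422) + 348*(1/217) = 163/211 + 348/217 = 108799/45787 ≈ 2.3762)
-O = -1*108799/45787 = -108799/45787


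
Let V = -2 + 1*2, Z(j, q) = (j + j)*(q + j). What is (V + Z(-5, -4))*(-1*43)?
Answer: -3870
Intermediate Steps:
Z(j, q) = 2*j*(j + q) (Z(j, q) = (2*j)*(j + q) = 2*j*(j + q))
V = 0 (V = -2 + 2 = 0)
(V + Z(-5, -4))*(-1*43) = (0 + 2*(-5)*(-5 - 4))*(-1*43) = (0 + 2*(-5)*(-9))*(-43) = (0 + 90)*(-43) = 90*(-43) = -3870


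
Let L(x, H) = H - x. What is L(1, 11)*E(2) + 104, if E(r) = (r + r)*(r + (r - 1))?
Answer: 224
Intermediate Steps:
E(r) = 2*r*(-1 + 2*r) (E(r) = (2*r)*(r + (-1 + r)) = (2*r)*(-1 + 2*r) = 2*r*(-1 + 2*r))
L(1, 11)*E(2) + 104 = (11 - 1*1)*(2*2*(-1 + 2*2)) + 104 = (11 - 1)*(2*2*(-1 + 4)) + 104 = 10*(2*2*3) + 104 = 10*12 + 104 = 120 + 104 = 224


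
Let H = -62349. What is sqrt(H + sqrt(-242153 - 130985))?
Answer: sqrt(-62349 + I*sqrt(373138)) ≈ 1.223 + 249.7*I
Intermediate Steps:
sqrt(H + sqrt(-242153 - 130985)) = sqrt(-62349 + sqrt(-242153 - 130985)) = sqrt(-62349 + sqrt(-373138)) = sqrt(-62349 + I*sqrt(373138))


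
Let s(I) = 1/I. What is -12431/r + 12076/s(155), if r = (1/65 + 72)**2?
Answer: 1323030434955/706831 ≈ 1.8718e+6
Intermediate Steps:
r = 21911761/4225 (r = (1/65 + 72)**2 = (4681/65)**2 = 21911761/4225 ≈ 5186.2)
-12431/r + 12076/s(155) = -12431/21911761/4225 + 12076/(1/155) = -12431*4225/21911761 + 12076/(1/155) = -1694225/706831 + 12076*155 = -1694225/706831 + 1871780 = 1323030434955/706831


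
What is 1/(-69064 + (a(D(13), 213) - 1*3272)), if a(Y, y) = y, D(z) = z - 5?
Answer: -1/72123 ≈ -1.3865e-5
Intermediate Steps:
D(z) = -5 + z
1/(-69064 + (a(D(13), 213) - 1*3272)) = 1/(-69064 + (213 - 1*3272)) = 1/(-69064 + (213 - 3272)) = 1/(-69064 - 3059) = 1/(-72123) = -1/72123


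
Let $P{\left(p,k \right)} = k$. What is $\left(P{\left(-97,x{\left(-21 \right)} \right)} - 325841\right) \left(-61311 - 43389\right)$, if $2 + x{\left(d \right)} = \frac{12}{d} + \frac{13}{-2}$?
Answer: $\frac{238815517350}{7} \approx 3.4117 \cdot 10^{10}$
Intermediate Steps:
$x{\left(d \right)} = - \frac{17}{2} + \frac{12}{d}$ ($x{\left(d \right)} = -2 + \left(\frac{12}{d} + \frac{13}{-2}\right) = -2 + \left(\frac{12}{d} + 13 \left(- \frac{1}{2}\right)\right) = -2 - \left(\frac{13}{2} - \frac{12}{d}\right) = - \frac{17}{2} + \frac{12}{d}$)
$\left(P{\left(-97,x{\left(-21 \right)} \right)} - 325841\right) \left(-61311 - 43389\right) = \left(\left(- \frac{17}{2} + \frac{12}{-21}\right) - 325841\right) \left(-61311 - 43389\right) = \left(\left(- \frac{17}{2} + 12 \left(- \frac{1}{21}\right)\right) - 325841\right) \left(-104700\right) = \left(\left(- \frac{17}{2} - \frac{4}{7}\right) - 325841\right) \left(-104700\right) = \left(- \frac{127}{14} - 325841\right) \left(-104700\right) = \left(- \frac{4561901}{14}\right) \left(-104700\right) = \frac{238815517350}{7}$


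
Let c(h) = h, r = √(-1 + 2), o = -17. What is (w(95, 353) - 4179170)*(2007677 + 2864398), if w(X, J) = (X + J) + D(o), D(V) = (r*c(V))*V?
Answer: -20357638958475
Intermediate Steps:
r = 1 (r = √1 = 1)
D(V) = V² (D(V) = (1*V)*V = V*V = V²)
w(X, J) = 289 + J + X (w(X, J) = (X + J) + (-17)² = (J + X) + 289 = 289 + J + X)
(w(95, 353) - 4179170)*(2007677 + 2864398) = ((289 + 353 + 95) - 4179170)*(2007677 + 2864398) = (737 - 4179170)*4872075 = -4178433*4872075 = -20357638958475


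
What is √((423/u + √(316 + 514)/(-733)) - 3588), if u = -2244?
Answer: √(-269666130855495 - 102529108*√830)/274142 ≈ 59.902*I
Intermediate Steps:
√((423/u + √(316 + 514)/(-733)) - 3588) = √((423/(-2244) + √(316 + 514)/(-733)) - 3588) = √((423*(-1/2244) + √830*(-1/733)) - 3588) = √((-141/748 - √830/733) - 3588) = √(-2683965/748 - √830/733)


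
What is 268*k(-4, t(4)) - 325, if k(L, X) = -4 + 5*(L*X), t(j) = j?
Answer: -22837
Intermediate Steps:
k(L, X) = -4 + 5*L*X
268*k(-4, t(4)) - 325 = 268*(-4 + 5*(-4)*4) - 325 = 268*(-4 - 80) - 325 = 268*(-84) - 325 = -22512 - 325 = -22837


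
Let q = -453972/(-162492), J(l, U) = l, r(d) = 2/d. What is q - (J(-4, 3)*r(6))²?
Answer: 123823/121869 ≈ 1.0160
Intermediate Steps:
q = 37831/13541 (q = -453972*(-1/162492) = 37831/13541 ≈ 2.7938)
q - (J(-4, 3)*r(6))² = 37831/13541 - (-8/6)² = 37831/13541 - (-4*⅓)² = 37831/13541 - (-4/3)² = 37831/13541 - 1*16/9 = 37831/13541 - 16/9 = 123823/121869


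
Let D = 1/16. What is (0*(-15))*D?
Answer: 0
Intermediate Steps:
D = 1/16 ≈ 0.062500
(0*(-15))*D = (0*(-15))*(1/16) = 0*(1/16) = 0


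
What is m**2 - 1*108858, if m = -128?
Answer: -92474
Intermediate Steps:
m**2 - 1*108858 = (-128)**2 - 1*108858 = 16384 - 108858 = -92474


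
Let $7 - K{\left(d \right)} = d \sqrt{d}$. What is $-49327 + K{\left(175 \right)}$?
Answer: $-49320 - 875 \sqrt{7} \approx -51635.0$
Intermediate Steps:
$K{\left(d \right)} = 7 - d^{\frac{3}{2}}$ ($K{\left(d \right)} = 7 - d \sqrt{d} = 7 - d^{\frac{3}{2}}$)
$-49327 + K{\left(175 \right)} = -49327 + \left(7 - 175^{\frac{3}{2}}\right) = -49327 + \left(7 - 875 \sqrt{7}\right) = -49320 - 875 \sqrt{7}$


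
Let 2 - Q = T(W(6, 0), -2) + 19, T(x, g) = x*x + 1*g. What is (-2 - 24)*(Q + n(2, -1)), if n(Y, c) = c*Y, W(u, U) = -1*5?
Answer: 1092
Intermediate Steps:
W(u, U) = -5
T(x, g) = g + x² (T(x, g) = x² + g = g + x²)
n(Y, c) = Y*c
Q = -40 (Q = 2 - ((-2 + (-5)²) + 19) = 2 - ((-2 + 25) + 19) = 2 - (23 + 19) = 2 - 1*42 = 2 - 42 = -40)
(-2 - 24)*(Q + n(2, -1)) = (-2 - 24)*(-40 + 2*(-1)) = -26*(-40 - 2) = -26*(-42) = 1092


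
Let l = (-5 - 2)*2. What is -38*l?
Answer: 532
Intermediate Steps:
l = -14 (l = -7*2 = -14)
-38*l = -38*(-14) = 532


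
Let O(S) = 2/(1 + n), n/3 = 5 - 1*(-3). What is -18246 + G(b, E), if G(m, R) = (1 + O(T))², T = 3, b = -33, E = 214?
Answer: -11403021/625 ≈ -18245.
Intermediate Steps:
n = 24 (n = 3*(5 - 1*(-3)) = 3*(5 + 3) = 3*8 = 24)
O(S) = 2/25 (O(S) = 2/(1 + 24) = 2/25)
G(m, R) = 729/625 (G(m, R) = (1 + 2/25)² = (27/25)² = 729/625)
-18246 + G(b, E) = -18246 + 729/625 = -11403021/625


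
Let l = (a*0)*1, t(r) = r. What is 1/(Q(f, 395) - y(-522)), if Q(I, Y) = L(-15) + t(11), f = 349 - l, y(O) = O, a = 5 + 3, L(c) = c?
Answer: 1/518 ≈ 0.0019305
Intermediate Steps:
a = 8
l = 0 (l = (8*0)*1 = 0*1 = 0)
f = 349 (f = 349 - 1*0 = 349 + 0 = 349)
Q(I, Y) = -4 (Q(I, Y) = -15 + 11 = -4)
1/(Q(f, 395) - y(-522)) = 1/(-4 - 1*(-522)) = 1/(-4 + 522) = 1/518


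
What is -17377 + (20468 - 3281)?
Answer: -190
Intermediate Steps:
-17377 + (20468 - 3281) = -17377 + 17187 = -190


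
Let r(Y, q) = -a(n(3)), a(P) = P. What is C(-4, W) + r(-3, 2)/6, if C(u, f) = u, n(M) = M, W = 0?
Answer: -9/2 ≈ -4.5000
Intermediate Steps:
r(Y, q) = -3 (r(Y, q) = -1*3 = -3)
C(-4, W) + r(-3, 2)/6 = -4 - 3/6 = -4 + (⅙)*(-3) = -4 - ½ = -9/2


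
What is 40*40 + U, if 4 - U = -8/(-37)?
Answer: 59340/37 ≈ 1603.8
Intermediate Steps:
U = 140/37 (U = 4 - (-8)/(-37) = 4 - (-8)*(-1)/37 = 4 - 1*8/37 = 4 - 8/37 = 140/37 ≈ 3.7838)
40*40 + U = 40*40 + 140/37 = 1600 + 140/37 = 59340/37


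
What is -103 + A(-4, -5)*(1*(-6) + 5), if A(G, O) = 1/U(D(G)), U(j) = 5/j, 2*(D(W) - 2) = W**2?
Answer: -105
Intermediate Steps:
D(W) = 2 + W**2/2
A(G, O) = 2/5 + G**2/10 (A(G, O) = 1/(5/(2 + G**2/2)) = 2/5 + G**2/10)
-103 + A(-4, -5)*(1*(-6) + 5) = -103 + (2/5 + (1/10)*(-4)**2)*(1*(-6) + 5) = -103 + (2/5 + (1/10)*16)*(-6 + 5) = -103 + (2/5 + 8/5)*(-1) = -103 + 2*(-1) = -103 - 2 = -105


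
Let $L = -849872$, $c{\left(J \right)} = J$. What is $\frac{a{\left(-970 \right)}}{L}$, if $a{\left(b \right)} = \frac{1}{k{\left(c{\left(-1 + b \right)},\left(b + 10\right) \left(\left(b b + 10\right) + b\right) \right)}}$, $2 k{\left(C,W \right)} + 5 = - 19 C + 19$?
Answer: $- \frac{1}{7845593368} \approx -1.2746 \cdot 10^{-10}$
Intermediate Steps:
$k{\left(C,W \right)} = 7 - \frac{19 C}{2}$ ($k{\left(C,W \right)} = - \frac{5}{2} + \frac{- 19 C + 19}{2} = - \frac{5}{2} + \frac{19 - 19 C}{2} = - \frac{5}{2} - \left(- \frac{19}{2} + \frac{19 C}{2}\right) = 7 - \frac{19 C}{2}$)
$a{\left(b \right)} = \frac{1}{\frac{33}{2} - \frac{19 b}{2}}$ ($a{\left(b \right)} = \frac{1}{7 - \frac{19 \left(-1 + b\right)}{2}} = \frac{1}{7 - \left(- \frac{19}{2} + \frac{19 b}{2}\right)} = \frac{1}{\frac{33}{2} - \frac{19 b}{2}}$)
$\frac{a{\left(-970 \right)}}{L} = \frac{\left(-2\right) \frac{1}{-33 + 19 \left(-970\right)}}{-849872} = - \frac{2}{-33 - 18430} \left(- \frac{1}{849872}\right) = - \frac{2}{-18463} \left(- \frac{1}{849872}\right) = \left(-2\right) \left(- \frac{1}{18463}\right) \left(- \frac{1}{849872}\right) = \frac{2}{18463} \left(- \frac{1}{849872}\right) = - \frac{1}{7845593368}$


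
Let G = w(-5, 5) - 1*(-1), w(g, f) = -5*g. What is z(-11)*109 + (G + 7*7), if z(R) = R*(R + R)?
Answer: 26453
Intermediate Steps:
G = 26 (G = -5*(-5) - 1*(-1) = 25 + 1 = 26)
z(R) = 2*R**2 (z(R) = R*(2*R) = 2*R**2)
z(-11)*109 + (G + 7*7) = (2*(-11)**2)*109 + (26 + 7*7) = (2*121)*109 + (26 + 49) = 242*109 + 75 = 26378 + 75 = 26453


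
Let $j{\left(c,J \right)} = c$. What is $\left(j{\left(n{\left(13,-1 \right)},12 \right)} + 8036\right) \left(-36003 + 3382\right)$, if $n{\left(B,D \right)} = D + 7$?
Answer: $-262338082$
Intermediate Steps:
$n{\left(B,D \right)} = 7 + D$
$\left(j{\left(n{\left(13,-1 \right)},12 \right)} + 8036\right) \left(-36003 + 3382\right) = \left(\left(7 - 1\right) + 8036\right) \left(-36003 + 3382\right) = \left(6 + 8036\right) \left(-32621\right) = 8042 \left(-32621\right) = -262338082$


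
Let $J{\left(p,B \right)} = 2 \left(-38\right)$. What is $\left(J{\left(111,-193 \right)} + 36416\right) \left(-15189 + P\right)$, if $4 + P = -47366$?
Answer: $-2273394060$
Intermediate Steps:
$P = -47370$ ($P = -4 - 47366 = -47370$)
$J{\left(p,B \right)} = -76$
$\left(J{\left(111,-193 \right)} + 36416\right) \left(-15189 + P\right) = \left(-76 + 36416\right) \left(-15189 - 47370\right) = 36340 \left(-62559\right) = -2273394060$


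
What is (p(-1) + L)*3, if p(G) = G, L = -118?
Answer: -357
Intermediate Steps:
(p(-1) + L)*3 = (-1 - 118)*3 = -119*3 = -357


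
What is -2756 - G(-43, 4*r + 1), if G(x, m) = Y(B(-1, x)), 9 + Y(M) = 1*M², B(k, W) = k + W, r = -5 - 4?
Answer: -4683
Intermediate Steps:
r = -9
B(k, W) = W + k
Y(M) = -9 + M² (Y(M) = -9 + 1*M² = -9 + M²)
G(x, m) = -9 + (-1 + x)² (G(x, m) = -9 + (x - 1)² = -9 + (-1 + x)²)
-2756 - G(-43, 4*r + 1) = -2756 - (-9 + (-1 - 43)²) = -2756 - (-9 + (-44)²) = -2756 - (-9 + 1936) = -2756 - 1*1927 = -2756 - 1927 = -4683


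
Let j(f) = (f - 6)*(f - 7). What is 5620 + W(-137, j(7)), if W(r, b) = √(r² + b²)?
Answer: 5757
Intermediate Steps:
j(f) = (-7 + f)*(-6 + f) (j(f) = (-6 + f)*(-7 + f) = (-7 + f)*(-6 + f))
W(r, b) = √(b² + r²)
5620 + W(-137, j(7)) = 5620 + √((42 + 7² - 13*7)² + (-137)²) = 5620 + √((42 + 49 - 91)² + 18769) = 5620 + √(0² + 18769) = 5620 + √(0 + 18769) = 5620 + √18769 = 5620 + 137 = 5757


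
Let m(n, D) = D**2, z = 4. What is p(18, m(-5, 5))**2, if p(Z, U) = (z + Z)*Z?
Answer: 156816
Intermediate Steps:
p(Z, U) = Z*(4 + Z) (p(Z, U) = (4 + Z)*Z = Z*(4 + Z))
p(18, m(-5, 5))**2 = (18*(4 + 18))**2 = (18*22)**2 = 396**2 = 156816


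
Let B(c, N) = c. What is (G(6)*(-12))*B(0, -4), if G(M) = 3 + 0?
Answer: 0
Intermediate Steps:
G(M) = 3
(G(6)*(-12))*B(0, -4) = (3*(-12))*0 = -36*0 = 0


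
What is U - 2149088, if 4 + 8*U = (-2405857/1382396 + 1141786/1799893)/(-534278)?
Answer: -22855500453494146215767427/10634974061560004672 ≈ -2.1491e+6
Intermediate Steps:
U = -5317484278895228291/10634974061560004672 (U = -½ + ((-2405857/1382396 + 1141786/1799893)/(-534278))/8 = -½ + ((-2405857*1/1382396 + 1141786*(1/1799893))*(-1/534278))/8 = -½ + ((-2405857/1382396 + 1141786/1799893)*(-1/534278))/8 = -½ + (-2751884774045/2488164883628*(-1/534278))/8 = -½ + (⅛)*(2751884774045/1329371757695000584) = -½ + 2751884774045/10634974061560004672 = -5317484278895228291/10634974061560004672 ≈ -0.50000)
U - 2149088 = -5317484278895228291/10634974061560004672 - 2149088 = -22855500453494146215767427/10634974061560004672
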